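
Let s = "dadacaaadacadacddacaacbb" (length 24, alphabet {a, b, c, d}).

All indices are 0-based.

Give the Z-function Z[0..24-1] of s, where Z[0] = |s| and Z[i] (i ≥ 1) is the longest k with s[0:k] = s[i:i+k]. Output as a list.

Z[0]=24
i=1: fresh scan; Z[1]=0
i=2: fresh scan; Z[2]=2 grow→box=[2,4)
i=3: min(r-i=1, Z[1]=0)=0; Z[3]=0
i=4: fresh scan; Z[4]=0
i=5: fresh scan; Z[5]=0
i=6: fresh scan; Z[6]=0
i=7: fresh scan; Z[7]=0
i=8: fresh scan; Z[8]=2 grow→box=[8,10)
i=9: min(r-i=1, Z[1]=0)=0; Z[9]=0
i=10: fresh scan; Z[10]=0
i=11: fresh scan; Z[11]=0
i=12: fresh scan; Z[12]=2 grow→box=[12,14)
i=13: min(r-i=1, Z[1]=0)=0; Z[13]=0
i=14: fresh scan; Z[14]=0
i=15: fresh scan; Z[15]=1 grow→box=[15,16)
i=16: fresh scan; Z[16]=2 grow→box=[16,18)
i=17: min(r-i=1, Z[1]=0)=0; Z[17]=0
i=18: fresh scan; Z[18]=0
i=19: fresh scan; Z[19]=0
i=20: fresh scan; Z[20]=0
i=21: fresh scan; Z[21]=0
i=22: fresh scan; Z[22]=0
i=23: fresh scan; Z[23]=0

[24, 0, 2, 0, 0, 0, 0, 0, 2, 0, 0, 0, 2, 0, 0, 1, 2, 0, 0, 0, 0, 0, 0, 0]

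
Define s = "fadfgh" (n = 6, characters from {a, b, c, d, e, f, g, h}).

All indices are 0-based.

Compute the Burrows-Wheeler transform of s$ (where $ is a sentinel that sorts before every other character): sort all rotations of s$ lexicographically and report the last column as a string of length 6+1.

hfa$dfg

rank  rotation last
    0  $fadfgh  h
    1  adfgh$f  f
    2  dfgh$fa  a
    3  fadfgh$  $
    4  fgh$fad  d
    5  gh$fadf  f
    6  h$fadfg  g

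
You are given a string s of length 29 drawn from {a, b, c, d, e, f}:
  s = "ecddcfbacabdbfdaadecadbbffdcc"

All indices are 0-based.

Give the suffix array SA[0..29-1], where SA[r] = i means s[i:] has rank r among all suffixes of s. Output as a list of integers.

sorted suffixes:
  #0 SA[0]=15  'aadecadbbffdcc'
  #1 SA[1]=9  'abdbfdaadecadbbffdcc'
  #2 SA[2]=7  'acabdbfdaadecadbbffdcc'
  #3 SA[3]=20  'adbbffdcc'
  #4 SA[4]=16  'adecadbbffdcc'
  #5 SA[5]=6  'bacabdbfdaadecadbbffdcc'
  #6 SA[6]=22  'bbffdcc'
  #7 SA[7]=10  'bdbfdaadecadbbffdcc'
  #8 SA[8]=12  'bfdaadecadbbffdcc'
  #9 SA[9]=23  'bffdcc'
  #10 SA[10]=28  'c'
  #11 SA[11]=8  'cabdbfdaadecadbbffdcc'
  #12 SA[12]=19  'cadbbffdcc'
  #13 SA[13]=27  'cc'
  #14 SA[14]=1  'cddcfbacabdbfdaadecadbbffdcc'
  #15 SA[15]=4  'cfbacabdbfdaadecadbbffdcc'
  #16 SA[16]=14  'daadecadbbffdcc'
  #17 SA[17]=21  'dbbffdcc'
  #18 SA[18]=11  'dbfdaadecadbbffdcc'
  #19 SA[19]=26  'dcc'
  #20 SA[20]=3  'dcfbacabdbfdaadecadbbffdcc'
  #21 SA[21]=2  'ddcfbacabdbfdaadecadbbffdcc'
  #22 SA[22]=17  'decadbbffdcc'
  #23 SA[23]=18  'ecadbbffdcc'
  #24 SA[24]=0  'ecddcfbacabdbfdaadecadbbffdcc'
  #25 SA[25]=5  'fbacabdbfdaadecadbbffdcc'
  #26 SA[26]=13  'fdaadecadbbffdcc'
  #27 SA[27]=25  'fdcc'
  #28 SA[28]=24  'ffdcc'

[15, 9, 7, 20, 16, 6, 22, 10, 12, 23, 28, 8, 19, 27, 1, 4, 14, 21, 11, 26, 3, 2, 17, 18, 0, 5, 13, 25, 24]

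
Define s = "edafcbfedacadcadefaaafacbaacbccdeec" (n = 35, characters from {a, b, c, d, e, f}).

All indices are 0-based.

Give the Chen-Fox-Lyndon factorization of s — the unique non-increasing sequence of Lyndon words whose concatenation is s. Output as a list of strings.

emit factor 1: 'e' (i=0, period=1)
emit factor 2: 'd' (i=1, period=1)
emit factor 3: 'afcbfed' (i=2, period=7)
emit factor 4: 'acadcadef' (i=9, period=9)
emit factor 5: 'aaafacbaacbccdeec' (i=18, period=17)

["e", "d", "afcbfed", "acadcadef", "aaafacbaacbccdeec"]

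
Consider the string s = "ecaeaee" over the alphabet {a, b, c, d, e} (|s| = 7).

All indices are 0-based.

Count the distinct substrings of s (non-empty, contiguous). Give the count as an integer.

sorted suffixes:
  #0 SA[0]=2  'aeaee'
  #1 SA[1]=4  'aee'
  #2 SA[2]=1  'caeaee'
  #3 SA[3]=6  'e'
  #4 SA[4]=3  'eaee'
  #5 SA[5]=0  'ecaeaee'
  #6 SA[6]=5  'ee'

SA = [2, 4, 1, 6, 3, 0, 5]
rank  pair      lcp
   1  s[2:],s[4:]  2  'ae'
   2  s[4:],s[1:]  0  ''
   3  s[1:],s[6:]  0  ''
   4  s[6:],s[3:]  1  'e'
   5  s[3:],s[0:]  1  'e'
   6  s[0:],s[5:]  1  'e'

n(n+1)/2 = 7·8/2 = 28
Σ LCP = 0 + 2 + 0 + 0 + 1 + 1 + 1 = 5
distinct = 28 − 5 = 23

23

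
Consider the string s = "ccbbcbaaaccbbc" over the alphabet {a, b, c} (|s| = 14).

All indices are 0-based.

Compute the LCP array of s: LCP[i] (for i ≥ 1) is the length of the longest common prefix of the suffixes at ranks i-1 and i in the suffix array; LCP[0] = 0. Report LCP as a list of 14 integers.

[0, 2, 1, 0, 1, 3, 1, 2, 0, 1, 2, 4, 1, 5]

rank | idx | suffix
   0 |   6 | aaaccbbc
   1 |   7 | aaccbbc
   2 |   8 | accbbc
   3 |   5 | baaaccbbc
   4 |  11 | bbc
   5 |   2 | bbcbaaaccbbc
   6 |  12 | bc
   7 |   3 | bcbaaaccbbc
   8 |  13 | c
   9 |   4 | cbaaaccbbc
  10 |  10 | cbbc
  11 |   1 | cbbcbaaaccbbc
  12 |   9 | ccbbc
  13 |   0 | ccbbcbaaaccbbc

SA = [6, 7, 8, 5, 11, 2, 12, 3, 13, 4, 10, 1, 9, 0]
[i] adj suffixes → lcp
  [1] 6/7 → 2 ('aa')
  [2] 7/8 → 1 ('a')
  [3] 8/5 → 0 ('')
  [4] 5/11 → 1 ('b')
  [5] 11/2 → 3 ('bbc')
  [6] 2/12 → 1 ('b')
  [7] 12/3 → 2 ('bc')
  [8] 3/13 → 0 ('')
  [9] 13/4 → 1 ('c')
  [10] 4/10 → 2 ('cb')
  [11] 10/1 → 4 ('cbbc')
  [12] 1/9 → 1 ('c')
  [13] 9/0 → 5 ('ccbbc')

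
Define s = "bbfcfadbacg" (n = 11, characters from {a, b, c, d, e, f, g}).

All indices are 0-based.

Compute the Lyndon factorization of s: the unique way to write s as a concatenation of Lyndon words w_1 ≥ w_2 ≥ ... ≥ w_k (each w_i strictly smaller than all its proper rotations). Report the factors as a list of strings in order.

emit factor 1: 'bbfcf' (i=0, period=5)
emit factor 2: 'adb' (i=5, period=3)
emit factor 3: 'acg' (i=8, period=3)

["bbfcf", "adb", "acg"]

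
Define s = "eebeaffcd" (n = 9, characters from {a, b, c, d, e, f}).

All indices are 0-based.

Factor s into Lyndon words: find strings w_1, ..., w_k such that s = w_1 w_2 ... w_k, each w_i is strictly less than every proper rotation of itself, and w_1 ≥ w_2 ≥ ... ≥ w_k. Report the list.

["e", "e", "be", "affcd"]

emit factor 1: 'e' (i=0, period=1)
emit factor 2: 'e' (i=1, period=1)
emit factor 3: 'be' (i=2, period=2)
emit factor 4: 'affcd' (i=4, period=5)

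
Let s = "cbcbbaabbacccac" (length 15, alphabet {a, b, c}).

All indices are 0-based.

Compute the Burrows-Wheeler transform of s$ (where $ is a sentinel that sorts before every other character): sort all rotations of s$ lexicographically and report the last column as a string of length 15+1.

rank  rotation          last
    0  $cbcbbaabbacccac  c
    1  aabbacccac$cbcbb  b
    2  abbacccac$cbcbba  a
    3  ac$cbcbbaabbaccc  c
    4  acccac$cbcbbaabb  b
    5  baabbacccac$cbcb  b
    6  bacccac$cbcbbaab  b
    7  bbaabbacccac$cbc  c
    8  bbacccac$cbcbbaa  a
    9  bcbbaabbacccac$c  c
   10  c$cbcbbaabbaccca  a
   11  cac$cbcbbaabbacc  c
   12  cbbaabbacccac$cb  b
   13  cbcbbaabbacccac$  $
   14  ccac$cbcbbaabbac  c
   15  cccac$cbcbbaabba  a

cbacbbbcacacb$ca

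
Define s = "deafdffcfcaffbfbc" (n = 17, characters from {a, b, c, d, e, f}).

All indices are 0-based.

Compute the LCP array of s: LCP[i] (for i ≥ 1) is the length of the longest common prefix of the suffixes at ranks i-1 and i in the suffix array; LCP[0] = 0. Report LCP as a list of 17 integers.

[0, 2, 0, 1, 0, 1, 1, 0, 1, 0, 0, 2, 1, 2, 1, 1, 2]

sorted suffixes:
  #0 SA[0]=2  'afdffcfcaffbfbc'
  #1 SA[1]=10  'affbfbc'
  #2 SA[2]=15  'bc'
  #3 SA[3]=13  'bfbc'
  #4 SA[4]=16  'c'
  #5 SA[5]=9  'caffbfbc'
  #6 SA[6]=7  'cfcaffbfbc'
  #7 SA[7]=0  'deafdffcfcaffbfbc'
  #8 SA[8]=4  'dffcfcaffbfbc'
  #9 SA[9]=1  'eafdffcfcaffbfbc'
  #10 SA[10]=14  'fbc'
  #11 SA[11]=12  'fbfbc'
  #12 SA[12]=8  'fcaffbfbc'
  #13 SA[13]=6  'fcfcaffbfbc'
  #14 SA[14]=3  'fdffcfcaffbfbc'
  #15 SA[15]=11  'ffbfbc'
  #16 SA[16]=5  'ffcfcaffbfbc'

SA = [2, 10, 15, 13, 16, 9, 7, 0, 4, 1, 14, 12, 8, 6, 3, 11, 5]
i: (SA[i-1],SA[i]) lcp shared
  1: (2,10) 2 'af'
  2: (10,15) 0 ''
  3: (15,13) 1 'b'
  4: (13,16) 0 ''
  5: (16,9) 1 'c'
  6: (9,7) 1 'c'
  7: (7,0) 0 ''
  8: (0,4) 1 'd'
  9: (4,1) 0 ''
  10: (1,14) 0 ''
  11: (14,12) 2 'fb'
  12: (12,8) 1 'f'
  13: (8,6) 2 'fc'
  14: (6,3) 1 'f'
  15: (3,11) 1 'f'
  16: (11,5) 2 'ff'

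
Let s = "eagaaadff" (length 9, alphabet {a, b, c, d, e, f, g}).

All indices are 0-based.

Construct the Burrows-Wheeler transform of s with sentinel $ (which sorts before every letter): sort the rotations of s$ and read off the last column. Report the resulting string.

fgaaea$fda

rank  rotation    last
    0  $eagaaadff  f
    1  aaadff$eag  g
    2  aadff$eaga  a
    3  adff$eagaa  a
    4  agaaadff$e  e
    5  dff$eagaaa  a
    6  eagaaadff$  $
    7  f$eagaaadf  f
    8  ff$eagaaad  d
    9  gaaadff$ea  a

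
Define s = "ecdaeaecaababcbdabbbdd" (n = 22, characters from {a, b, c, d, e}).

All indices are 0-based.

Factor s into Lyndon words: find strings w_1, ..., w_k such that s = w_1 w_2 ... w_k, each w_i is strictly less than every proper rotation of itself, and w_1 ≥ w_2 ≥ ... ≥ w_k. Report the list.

["e", "cd", "aeaec", "aababcbdabbbdd"]

emit factor 1: 'e' (i=0, period=1)
emit factor 2: 'cd' (i=1, period=2)
emit factor 3: 'aeaec' (i=3, period=5)
emit factor 4: 'aababcbdabbbdd' (i=8, period=14)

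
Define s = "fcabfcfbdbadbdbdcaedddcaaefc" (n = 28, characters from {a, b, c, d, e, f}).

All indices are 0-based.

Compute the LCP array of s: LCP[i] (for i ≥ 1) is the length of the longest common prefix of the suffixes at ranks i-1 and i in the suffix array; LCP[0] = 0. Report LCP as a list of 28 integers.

rank→(start, suffix):
  0 → (23, 'aaefc')
  1 → (2, 'abfcfbdbadbdbdcaedddcaaefc')
  2 → (10, 'adbdbdcaedddcaaefc')
  3 → (17, 'aedddcaaefc')
  4 → (24, 'aefc')
  5 → (9, 'badbdbdcaedddcaaefc')
  6 → (7, 'bdbadbdbdcaedddcaaefc')
  7 → (12, 'bdbdcaedddcaaefc')
  8 → (14, 'bdcaedddcaaefc')
  9 → (3, 'bfcfbdbadbdbdcaedddcaaefc')
  10 → (27, 'c')
  11 → (22, 'caaefc')
  12 → (1, 'cabfcfbdbadbdbdcaedddcaaefc')
  13 → (16, 'caedddcaaefc')
  14 → (5, 'cfbdbadbdbdcaedddcaaefc')
  15 → (8, 'dbadbdbdcaedddcaaefc')
  16 → (11, 'dbdbdcaedddcaaefc')
  17 → (13, 'dbdcaedddcaaefc')
  18 → (21, 'dcaaefc')
  19 → (15, 'dcaedddcaaefc')
  20 → (20, 'ddcaaefc')
  21 → (19, 'dddcaaefc')
  22 → (18, 'edddcaaefc')
  23 → (25, 'efc')
  24 → (6, 'fbdbadbdbdcaedddcaaefc')
  25 → (26, 'fc')
  26 → (0, 'fcabfcfbdbadbdbdcaedddcaaefc')
  27 → (4, 'fcfbdbadbdbdcaedddcaaefc')

SA = [23, 2, 10, 17, 24, 9, 7, 12, 14, 3, 27, 22, 1, 16, 5, 8, 11, 13, 21, 15, 20, 19, 18, 25, 6, 26, 0, 4]
rank  pair      lcp
   1  s[23:],s[2:]  1  'a'
   2  s[2:],s[10:]  1  'a'
   3  s[10:],s[17:]  1  'a'
   4  s[17:],s[24:]  2  'ae'
   5  s[24:],s[9:]  0  ''
   6  s[9:],s[7:]  1  'b'
   7  s[7:],s[12:]  3  'bdb'
   8  s[12:],s[14:]  2  'bd'
   9  s[14:],s[3:]  1  'b'
  10  s[3:],s[27:]  0  ''
  11  s[27:],s[22:]  1  'c'
  12  s[22:],s[1:]  2  'ca'
  13  s[1:],s[16:]  2  'ca'
  14  s[16:],s[5:]  1  'c'
  15  s[5:],s[8:]  0  ''
  16  s[8:],s[11:]  2  'db'
  17  s[11:],s[13:]  3  'dbd'
  18  s[13:],s[21:]  1  'd'
  19  s[21:],s[15:]  3  'dca'
  20  s[15:],s[20:]  1  'd'
  21  s[20:],s[19:]  2  'dd'
  22  s[19:],s[18:]  0  ''
  23  s[18:],s[25:]  1  'e'
  24  s[25:],s[6:]  0  ''
  25  s[6:],s[26:]  1  'f'
  26  s[26:],s[0:]  2  'fc'
  27  s[0:],s[4:]  2  'fc'

[0, 1, 1, 1, 2, 0, 1, 3, 2, 1, 0, 1, 2, 2, 1, 0, 2, 3, 1, 3, 1, 2, 0, 1, 0, 1, 2, 2]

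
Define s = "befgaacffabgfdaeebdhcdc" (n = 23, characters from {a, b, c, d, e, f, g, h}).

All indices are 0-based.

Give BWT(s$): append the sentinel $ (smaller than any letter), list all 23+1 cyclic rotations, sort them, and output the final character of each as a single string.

rank  rotation                  last
    0  $befgaacffabgfdaeebdhcdc  c
    1  aacffabgfdaeebdhcdc$befg  g
    2  abgfdaeebdhcdc$befgaacff  f
    3  acffabgfdaeebdhcdc$befga  a
    4  aeebdhcdc$befgaacffabgfd  d
    5  bdhcdc$befgaacffabgfdaee  e
    6  befgaacffabgfdaeebdhcdc$  $
    7  bgfdaeebdhcdc$befgaacffa  a
    8  c$befgaacffabgfdaeebdhcd  d
    9  cdc$befgaacffabgfdaeebdh  h
   10  cffabgfdaeebdhcdc$befgaa  a
   11  daeebdhcdc$befgaacffabgf  f
   12  dc$befgaacffabgfdaeebdhc  c
   13  dhcdc$befgaacffabgfdaeeb  b
   14  ebdhcdc$befgaacffabgfdae  e
   15  eebdhcdc$befgaacffabgfda  a
   16  efgaacffabgfdaeebdhcdc$b  b
   17  fabgfdaeebdhcdc$befgaacf  f
   18  fdaeebdhcdc$befgaacffabg  g
   19  ffabgfdaeebdhcdc$befgaac  c
   20  fgaacffabgfdaeebdhcdc$be  e
   21  gaacffabgfdaeebdhcdc$bef  f
   22  gfdaeebdhcdc$befgaacffab  b
   23  hcdc$befgaacffabgfdaeebd  d

cgfade$adhafcbeabfgcefbd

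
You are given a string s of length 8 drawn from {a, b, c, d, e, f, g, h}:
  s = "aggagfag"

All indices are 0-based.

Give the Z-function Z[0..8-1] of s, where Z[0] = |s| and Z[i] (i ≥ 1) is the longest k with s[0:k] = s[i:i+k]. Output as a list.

[8, 0, 0, 2, 0, 0, 2, 0]

Z[0]=8
i=1: fresh scan; Z[1]=0
i=2: fresh scan; Z[2]=0
i=3: fresh scan; Z[3]=2 grow→box=[3,5)
i=4: min(r-i=1, Z[1]=0)=0; Z[4]=0
i=5: fresh scan; Z[5]=0
i=6: fresh scan; Z[6]=2 grow→box=[6,8)
i=7: min(r-i=1, Z[1]=0)=0; Z[7]=0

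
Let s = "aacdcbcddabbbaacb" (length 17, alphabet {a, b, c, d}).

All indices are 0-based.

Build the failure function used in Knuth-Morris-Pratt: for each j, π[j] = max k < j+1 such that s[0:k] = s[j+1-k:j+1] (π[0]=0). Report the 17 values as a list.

π[0] = 0
j=1 s[j]='a': π[1]=1 (border 'a')
j=2 s[j]='c': k: 1→0; π[2]=0 (border '')
j=3 s[j]='d': π[3]=0 (border '')
j=4 s[j]='c': π[4]=0 (border '')
j=5 s[j]='b': π[5]=0 (border '')
j=6 s[j]='c': π[6]=0 (border '')
j=7 s[j]='d': π[7]=0 (border '')
j=8 s[j]='d': π[8]=0 (border '')
j=9 s[j]='a': π[9]=1 (border 'a')
j=10 s[j]='b': k: 1→0; π[10]=0 (border '')
j=11 s[j]='b': π[11]=0 (border '')
j=12 s[j]='b': π[12]=0 (border '')
j=13 s[j]='a': π[13]=1 (border 'a')
j=14 s[j]='a': π[14]=2 (border 'aa')
j=15 s[j]='c': π[15]=3 (border 'aac')
j=16 s[j]='b': k: 3→0; π[16]=0 (border '')

[0, 1, 0, 0, 0, 0, 0, 0, 0, 1, 0, 0, 0, 1, 2, 3, 0]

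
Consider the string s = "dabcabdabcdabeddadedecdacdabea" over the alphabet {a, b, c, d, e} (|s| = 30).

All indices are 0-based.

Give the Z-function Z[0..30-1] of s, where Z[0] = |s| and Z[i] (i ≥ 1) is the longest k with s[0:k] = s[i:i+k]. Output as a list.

[30, 0, 0, 0, 0, 0, 4, 0, 0, 0, 3, 0, 0, 0, 1, 2, 0, 1, 0, 1, 0, 0, 2, 0, 0, 3, 0, 0, 0, 0]

Z[0]=30
i=1: outside box; Z[1]=0
i=2: outside box; Z[2]=0
i=3: outside box; Z[3]=0
i=4: outside box; Z[4]=0
i=5: outside box; Z[5]=0
i=6: outside box; Z[6]=4 grow→box=[6,10)
i=7: min(r-i=3, Z[1]=0)=0; Z[7]=0
i=8: min(r-i=2, Z[2]=0)=0; Z[8]=0
i=9: min(r-i=1, Z[3]=0)=0; Z[9]=0
i=10: outside box; Z[10]=3 grow→box=[10,13)
i=11: min(r-i=2, Z[1]=0)=0; Z[11]=0
i=12: min(r-i=1, Z[2]=0)=0; Z[12]=0
i=13: outside box; Z[13]=0
i=14: outside box; Z[14]=1 grow→box=[14,15)
i=15: outside box; Z[15]=2 grow→box=[15,17)
i=16: min(r-i=1, Z[1]=0)=0; Z[16]=0
i=17: outside box; Z[17]=1 grow→box=[17,18)
i=18: outside box; Z[18]=0
i=19: outside box; Z[19]=1 grow→box=[19,20)
i=20: outside box; Z[20]=0
i=21: outside box; Z[21]=0
i=22: outside box; Z[22]=2 grow→box=[22,24)
i=23: min(r-i=1, Z[1]=0)=0; Z[23]=0
i=24: outside box; Z[24]=0
i=25: outside box; Z[25]=3 grow→box=[25,28)
i=26: min(r-i=2, Z[1]=0)=0; Z[26]=0
i=27: min(r-i=1, Z[2]=0)=0; Z[27]=0
i=28: outside box; Z[28]=0
i=29: outside box; Z[29]=0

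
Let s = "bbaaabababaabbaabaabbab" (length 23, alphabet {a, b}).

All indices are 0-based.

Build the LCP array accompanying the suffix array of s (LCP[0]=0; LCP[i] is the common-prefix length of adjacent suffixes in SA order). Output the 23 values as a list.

rank→(start, suffix):
  0 → (2, 'aaabababaabbaabaabbab')
  1 → (14, 'aabaabbab')
  2 → (3, 'aabababaabbaabaabbab')
  3 → (10, 'aabbaabaabbab')
  4 → (17, 'aabbab')
  5 → (21, 'ab')
  6 → (8, 'abaabbaabaabbab')
  7 → (15, 'abaabbab')
  8 → (6, 'ababaabbaabaabbab')
  9 → (4, 'abababaabbaabaabbab')
  10 → (11, 'abbaabaabbab')
  11 → (18, 'abbab')
  12 → (22, 'b')
  13 → (1, 'baaabababaabbaabaabbab')
  14 → (13, 'baabaabbab')
  15 → (9, 'baabbaabaabbab')
  16 → (16, 'baabbab')
  17 → (20, 'bab')
  18 → (7, 'babaabbaabaabbab')
  19 → (5, 'bababaabbaabaabbab')
  20 → (0, 'bbaaabababaabbaabaabbab')
  21 → (12, 'bbaabaabbab')
  22 → (19, 'bbab')

SA = [2, 14, 3, 10, 17, 21, 8, 15, 6, 4, 11, 18, 22, 1, 13, 9, 16, 20, 7, 5, 0, 12, 19]
i: (SA[i-1],SA[i]) lcp shared
  1: (2,14) 2 'aa'
  2: (14,3) 4 'aaba'
  3: (3,10) 3 'aab'
  4: (10,17) 5 'aabba'
  5: (17,21) 1 'a'
  6: (21,8) 2 'ab'
  7: (8,15) 7 'abaabba'
  8: (15,6) 3 'aba'
  9: (6,4) 5 'ababa'
  10: (4,11) 2 'ab'
  11: (11,18) 4 'abba'
  12: (18,22) 0 ''
  13: (22,1) 1 'b'
  14: (1,13) 3 'baa'
  15: (13,9) 4 'baab'
  16: (9,16) 6 'baabba'
  17: (16,20) 2 'ba'
  18: (20,7) 3 'bab'
  19: (7,5) 4 'baba'
  20: (5,0) 1 'b'
  21: (0,12) 4 'bbaa'
  22: (12,19) 3 'bba'

[0, 2, 4, 3, 5, 1, 2, 7, 3, 5, 2, 4, 0, 1, 3, 4, 6, 2, 3, 4, 1, 4, 3]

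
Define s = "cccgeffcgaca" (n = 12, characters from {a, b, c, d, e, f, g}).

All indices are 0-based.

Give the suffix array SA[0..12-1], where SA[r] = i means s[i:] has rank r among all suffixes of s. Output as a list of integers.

rank | idx | suffix
   0 |  11 | a
   1 |   9 | aca
   2 |  10 | ca
   3 |   0 | cccgeffcgaca
   4 |   1 | ccgeffcgaca
   5 |   7 | cgaca
   6 |   2 | cgeffcgaca
   7 |   4 | effcgaca
   8 |   6 | fcgaca
   9 |   5 | ffcgaca
  10 |   8 | gaca
  11 |   3 | geffcgaca

[11, 9, 10, 0, 1, 7, 2, 4, 6, 5, 8, 3]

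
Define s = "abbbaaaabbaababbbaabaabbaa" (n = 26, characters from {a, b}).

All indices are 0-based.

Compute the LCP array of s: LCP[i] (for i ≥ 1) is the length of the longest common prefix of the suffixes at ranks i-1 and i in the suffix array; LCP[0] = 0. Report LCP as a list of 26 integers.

rank→(start, suffix):
  0 → (25, 'a')
  1 → (24, 'aa')
  2 → (4, 'aaaabbaababbbaabaabbaa')
  3 → (5, 'aaabbaababbbaabaabbaa')
  4 → (17, 'aabaabbaa')
  5 → (10, 'aababbbaabaabbaa')
  6 → (20, 'aabbaa')
  7 → (6, 'aabbaababbbaabaabbaa')
  8 → (18, 'abaabbaa')
  9 → (11, 'ababbbaabaabbaa')
  10 → (21, 'abbaa')
  11 → (7, 'abbaababbbaabaabbaa')
  12 → (0, 'abbbaaaabbaababbbaabaabbaa')
  13 → (13, 'abbbaabaabbaa')
  14 → (23, 'baa')
  15 → (3, 'baaaabbaababbbaabaabbaa')
  16 → (16, 'baabaabbaa')
  17 → (9, 'baababbbaabaabbaa')
  18 → (19, 'baabbaa')
  19 → (12, 'babbbaabaabbaa')
  20 → (22, 'bbaa')
  21 → (2, 'bbaaaabbaababbbaabaabbaa')
  22 → (15, 'bbaabaabbaa')
  23 → (8, 'bbaababbbaabaabbaa')
  24 → (1, 'bbbaaaabbaababbbaabaabbaa')
  25 → (14, 'bbbaabaabbaa')

SA = [25, 24, 4, 5, 17, 10, 20, 6, 18, 11, 21, 7, 0, 13, 23, 3, 16, 9, 19, 12, 22, 2, 15, 8, 1, 14]
rank  pair      lcp
   1  s[25:],s[24:]  1  'a'
   2  s[24:],s[4:]  2  'aa'
   3  s[4:],s[5:]  3  'aaa'
   4  s[5:],s[17:]  2  'aa'
   5  s[17:],s[10:]  4  'aaba'
   6  s[10:],s[20:]  3  'aab'
   7  s[20:],s[6:]  6  'aabbaa'
   8  s[6:],s[18:]  1  'a'
   9  s[18:],s[11:]  3  'aba'
  10  s[11:],s[21:]  2  'ab'
  11  s[21:],s[7:]  5  'abbaa'
  12  s[7:],s[0:]  3  'abb'
  13  s[0:],s[13:]  6  'abbbaa'
  14  s[13:],s[23:]  0  ''
  15  s[23:],s[3:]  3  'baa'
  16  s[3:],s[16:]  3  'baa'
  17  s[16:],s[9:]  5  'baaba'
  18  s[9:],s[19:]  4  'baab'
  19  s[19:],s[12:]  2  'ba'
  20  s[12:],s[22:]  1  'b'
  21  s[22:],s[2:]  4  'bbaa'
  22  s[2:],s[15:]  4  'bbaa'
  23  s[15:],s[8:]  6  'bbaaba'
  24  s[8:],s[1:]  2  'bb'
  25  s[1:],s[14:]  5  'bbbaa'

[0, 1, 2, 3, 2, 4, 3, 6, 1, 3, 2, 5, 3, 6, 0, 3, 3, 5, 4, 2, 1, 4, 4, 6, 2, 5]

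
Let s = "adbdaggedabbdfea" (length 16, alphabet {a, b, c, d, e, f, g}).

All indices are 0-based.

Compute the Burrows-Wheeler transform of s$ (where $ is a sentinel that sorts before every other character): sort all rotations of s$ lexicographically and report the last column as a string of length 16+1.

rank  rotation           last
    0  $adbdaggedabbdfea  a
    1  a$adbdaggedabbdfe  e
    2  abbdfea$adbdagged  d
    3  adbdaggedabbdfea$  $
    4  aggedabbdfea$adbd  d
    5  bbdfea$adbdaggeda  a
    6  bdaggedabbdfea$ad  d
    7  bdfea$adbdaggedab  b
    8  dabbdfea$adbdagge  e
    9  daggedabbdfea$adb  b
   10  dbdaggedabbdfea$a  a
   11  dfea$adbdaggedabb  b
   12  ea$adbdaggedabbdf  f
   13  edabbdfea$adbdagg  g
   14  fea$adbdaggedabbd  d
   15  gedabbdfea$adbdag  g
   16  ggedabbdfea$adbda  a

aed$dadbebabfgdga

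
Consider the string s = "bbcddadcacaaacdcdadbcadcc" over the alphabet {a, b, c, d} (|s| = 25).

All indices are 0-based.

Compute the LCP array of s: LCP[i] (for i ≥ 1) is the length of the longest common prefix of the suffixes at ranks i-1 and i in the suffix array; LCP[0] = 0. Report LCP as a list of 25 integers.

sorted suffixes:
  #0 SA[0]=10  'aaacdcdadbcadcc'
  #1 SA[1]=11  'aacdcdadbcadcc'
  #2 SA[2]=8  'acaaacdcdadbcadcc'
  #3 SA[3]=12  'acdcdadbcadcc'
  #4 SA[4]=17  'adbcadcc'
  #5 SA[5]=5  'adcacaaacdcdadbcadcc'
  #6 SA[6]=21  'adcc'
  #7 SA[7]=0  'bbcddadcacaaacdcdadbcadcc'
  #8 SA[8]=19  'bcadcc'
  #9 SA[9]=1  'bcddadcacaaacdcdadbcadcc'
  #10 SA[10]=24  'c'
  #11 SA[11]=9  'caaacdcdadbcadcc'
  #12 SA[12]=7  'cacaaacdcdadbcadcc'
  #13 SA[13]=20  'cadcc'
  #14 SA[14]=23  'cc'
  #15 SA[15]=15  'cdadbcadcc'
  #16 SA[16]=13  'cdcdadbcadcc'
  #17 SA[17]=2  'cddadcacaaacdcdadbcadcc'
  #18 SA[18]=16  'dadbcadcc'
  #19 SA[19]=4  'dadcacaaacdcdadbcadcc'
  #20 SA[20]=18  'dbcadcc'
  #21 SA[21]=6  'dcacaaacdcdadbcadcc'
  #22 SA[22]=22  'dcc'
  #23 SA[23]=14  'dcdadbcadcc'
  #24 SA[24]=3  'ddadcacaaacdcdadbcadcc'

SA = [10, 11, 8, 12, 17, 5, 21, 0, 19, 1, 24, 9, 7, 20, 23, 15, 13, 2, 16, 4, 18, 6, 22, 14, 3]
i: (SA[i-1],SA[i]) lcp shared
  1: (10,11) 2 'aa'
  2: (11,8) 1 'a'
  3: (8,12) 2 'ac'
  4: (12,17) 1 'a'
  5: (17,5) 2 'ad'
  6: (5,21) 3 'adc'
  7: (21,0) 0 ''
  8: (0,19) 1 'b'
  9: (19,1) 2 'bc'
  10: (1,24) 0 ''
  11: (24,9) 1 'c'
  12: (9,7) 2 'ca'
  13: (7,20) 2 'ca'
  14: (20,23) 1 'c'
  15: (23,15) 1 'c'
  16: (15,13) 2 'cd'
  17: (13,2) 2 'cd'
  18: (2,16) 0 ''
  19: (16,4) 3 'dad'
  20: (4,18) 1 'd'
  21: (18,6) 1 'd'
  22: (6,22) 2 'dc'
  23: (22,14) 2 'dc'
  24: (14,3) 1 'd'

[0, 2, 1, 2, 1, 2, 3, 0, 1, 2, 0, 1, 2, 2, 1, 1, 2, 2, 0, 3, 1, 1, 2, 2, 1]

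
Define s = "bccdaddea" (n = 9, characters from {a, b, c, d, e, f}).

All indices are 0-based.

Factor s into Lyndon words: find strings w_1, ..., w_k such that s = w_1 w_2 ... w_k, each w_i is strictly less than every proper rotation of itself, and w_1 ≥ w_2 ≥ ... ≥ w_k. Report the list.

emit factor 1: 'bccd' (i=0, period=4)
emit factor 2: 'adde' (i=4, period=4)
emit factor 3: 'a' (i=8, period=1)

["bccd", "adde", "a"]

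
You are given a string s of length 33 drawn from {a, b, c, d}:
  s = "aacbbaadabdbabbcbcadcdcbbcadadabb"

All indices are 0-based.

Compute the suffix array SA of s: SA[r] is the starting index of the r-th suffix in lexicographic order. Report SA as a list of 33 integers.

[0, 5, 30, 12, 8, 1, 28, 6, 26, 18, 32, 4, 11, 31, 3, 23, 13, 24, 16, 14, 9, 25, 17, 2, 22, 15, 20, 29, 7, 27, 10, 21, 19]

rank→(start, suffix):
  0 → (0, 'aacbbaadabdbabbcbcadcdcbbcadadabb')
  1 → (5, 'aadabdbabbcbcadcdcbbcadadabb')
  2 → (30, 'abb')
  3 → (12, 'abbcbcadcdcbbcadadabb')
  4 → (8, 'abdbabbcbcadcdcbbcadadabb')
  5 → (1, 'acbbaadabdbabbcbcadcdcbbcadadabb')
  6 → (28, 'adabb')
  7 → (6, 'adabdbabbcbcadcdcbbcadadabb')
  8 → (26, 'adadabb')
  9 → (18, 'adcdcbbcadadabb')
  10 → (32, 'b')
  11 → (4, 'baadabdbabbcbcadcdcbbcadadabb')
  12 → (11, 'babbcbcadcdcbbcadadabb')
  13 → (31, 'bb')
  14 → (3, 'bbaadabdbabbcbcadcdcbbcadadabb')
  15 → (23, 'bbcadadabb')
  16 → (13, 'bbcbcadcdcbbcadadabb')
  17 → (24, 'bcadadabb')
  18 → (16, 'bcadcdcbbcadadabb')
  19 → (14, 'bcbcadcdcbbcadadabb')
  20 → (9, 'bdbabbcbcadcdcbbcadadabb')
  21 → (25, 'cadadabb')
  22 → (17, 'cadcdcbbcadadabb')
  23 → (2, 'cbbaadabdbabbcbcadcdcbbcadadabb')
  24 → (22, 'cbbcadadabb')
  25 → (15, 'cbcadcdcbbcadadabb')
  26 → (20, 'cdcbbcadadabb')
  27 → (29, 'dabb')
  28 → (7, 'dabdbabbcbcadcdcbbcadadabb')
  29 → (27, 'dadabb')
  30 → (10, 'dbabbcbcadcdcbbcadadabb')
  31 → (21, 'dcbbcadadabb')
  32 → (19, 'dcdcbbcadadabb')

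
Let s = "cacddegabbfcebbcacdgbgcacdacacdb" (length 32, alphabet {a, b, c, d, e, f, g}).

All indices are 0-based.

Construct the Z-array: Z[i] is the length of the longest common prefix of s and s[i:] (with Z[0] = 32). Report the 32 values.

Z[0]=32
i=1: i≥r, start 0; Z[1]=0
i=2: i≥r, start 0; Z[2]=1 scan→box=[2,3)
i=3: i≥r, start 0; Z[3]=0
i=4: i≥r, start 0; Z[4]=0
i=5: i≥r, start 0; Z[5]=0
i=6: i≥r, start 0; Z[6]=0
i=7: i≥r, start 0; Z[7]=0
i=8: i≥r, start 0; Z[8]=0
i=9: i≥r, start 0; Z[9]=0
i=10: i≥r, start 0; Z[10]=0
i=11: i≥r, start 0; Z[11]=1 scan→box=[11,12)
i=12: i≥r, start 0; Z[12]=0
i=13: i≥r, start 0; Z[13]=0
i=14: i≥r, start 0; Z[14]=0
i=15: i≥r, start 0; Z[15]=4 scan→box=[15,19)
i=16: min(r-i=3, Z[1]=0)=0; Z[16]=0
i=17: min(r-i=2, Z[2]=1)=1; Z[17]=1
i=18: min(r-i=1, Z[3]=0)=0; Z[18]=0
i=19: i≥r, start 0; Z[19]=0
i=20: i≥r, start 0; Z[20]=0
i=21: i≥r, start 0; Z[21]=0
i=22: i≥r, start 0; Z[22]=4 scan→box=[22,26)
i=23: min(r-i=3, Z[1]=0)=0; Z[23]=0
i=24: min(r-i=2, Z[2]=1)=1; Z[24]=1
i=25: min(r-i=1, Z[3]=0)=0; Z[25]=0
i=26: i≥r, start 0; Z[26]=0
i=27: i≥r, start 0; Z[27]=4 scan→box=[27,31)
i=28: min(r-i=3, Z[1]=0)=0; Z[28]=0
i=29: min(r-i=2, Z[2]=1)=1; Z[29]=1
i=30: min(r-i=1, Z[3]=0)=0; Z[30]=0
i=31: i≥r, start 0; Z[31]=0

[32, 0, 1, 0, 0, 0, 0, 0, 0, 0, 0, 1, 0, 0, 0, 4, 0, 1, 0, 0, 0, 0, 4, 0, 1, 0, 0, 4, 0, 1, 0, 0]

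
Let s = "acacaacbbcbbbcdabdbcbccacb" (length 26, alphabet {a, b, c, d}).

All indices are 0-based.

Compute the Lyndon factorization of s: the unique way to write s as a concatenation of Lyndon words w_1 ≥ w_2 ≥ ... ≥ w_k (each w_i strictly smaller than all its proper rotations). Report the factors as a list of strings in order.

["ac", "ac", "aacbbcbbbcdabdbcbccacb"]

emit factor 1: 'ac' (i=0, period=2)
emit factor 2: 'ac' (i=2, period=2)
emit factor 3: 'aacbbcbbbcdabdbcbccacb' (i=4, period=22)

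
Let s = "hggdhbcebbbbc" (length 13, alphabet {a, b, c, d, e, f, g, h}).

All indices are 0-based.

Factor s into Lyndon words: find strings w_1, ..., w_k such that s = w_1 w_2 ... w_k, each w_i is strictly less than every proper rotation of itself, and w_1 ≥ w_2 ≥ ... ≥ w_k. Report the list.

["h", "g", "g", "dh", "bce", "bbbbc"]

emit factor 1: 'h' (i=0, period=1)
emit factor 2: 'g' (i=1, period=1)
emit factor 3: 'g' (i=2, period=1)
emit factor 4: 'dh' (i=3, period=2)
emit factor 5: 'bce' (i=5, period=3)
emit factor 6: 'bbbbc' (i=8, period=5)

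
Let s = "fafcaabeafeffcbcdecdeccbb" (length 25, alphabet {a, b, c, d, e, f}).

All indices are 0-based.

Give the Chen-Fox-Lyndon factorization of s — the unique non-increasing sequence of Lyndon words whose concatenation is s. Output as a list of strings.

["f", "afc", "aabeafeffcbcdecdeccbb"]

emit factor 1: 'f' (i=0, period=1)
emit factor 2: 'afc' (i=1, period=3)
emit factor 3: 'aabeafeffcbcdecdeccbb' (i=4, period=21)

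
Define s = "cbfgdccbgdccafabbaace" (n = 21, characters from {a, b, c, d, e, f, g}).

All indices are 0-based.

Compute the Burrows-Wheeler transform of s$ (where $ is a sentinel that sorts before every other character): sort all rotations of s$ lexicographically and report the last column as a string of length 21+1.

ebfacbaccc$cddaggcabbf

rank  rotation                last
    0  $cbfgdccbgdccafabbaace  e
    1  aace$cbfgdccbgdccafabb  b
    2  abbaace$cbfgdccbgdccaf  f
    3  ace$cbfgdccbgdccafabba  a
    4  afabbaace$cbfgdccbgdcc  c
    5  baace$cbfgdccbgdccafab  b
    6  bbaace$cbfgdccbgdccafa  a
    7  bfgdccbgdccafabbaace$c  c
    8  bgdccafabbaace$cbfgdcc  c
    9  cafabbaace$cbfgdccbgdc  c
   10  cbfgdccbgdccafabbaace$  $
   11  cbgdccafabbaace$cbfgdc  c
   12  ccafabbaace$cbfgdccbgd  d
   13  ccbgdccafabbaace$cbfgd  d
   14  ce$cbfgdccbgdccafabbaa  a
   15  dccafabbaace$cbfgdccbg  g
   16  dccbgdccafabbaace$cbfg  g
   17  e$cbfgdccbgdccafabbaac  c
   18  fabbaace$cbfgdccbgdcca  a
   19  fgdccbgdccafabbaace$cb  b
   20  gdccafabbaace$cbfgdccb  b
   21  gdccbgdccafabbaace$cbf  f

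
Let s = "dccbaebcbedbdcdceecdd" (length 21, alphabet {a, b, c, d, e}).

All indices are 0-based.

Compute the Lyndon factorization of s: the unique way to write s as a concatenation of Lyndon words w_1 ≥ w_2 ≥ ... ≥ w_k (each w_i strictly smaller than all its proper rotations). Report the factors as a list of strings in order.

["d", "c", "c", "b", "aebcbedbdcdceecdd"]

emit factor 1: 'd' (i=0, period=1)
emit factor 2: 'c' (i=1, period=1)
emit factor 3: 'c' (i=2, period=1)
emit factor 4: 'b' (i=3, period=1)
emit factor 5: 'aebcbedbdcdceecdd' (i=4, period=17)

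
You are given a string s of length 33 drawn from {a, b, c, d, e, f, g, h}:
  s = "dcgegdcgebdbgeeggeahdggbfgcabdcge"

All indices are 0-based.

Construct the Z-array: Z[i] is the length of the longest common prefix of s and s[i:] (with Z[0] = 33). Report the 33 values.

[33, 0, 0, 0, 0, 4, 0, 0, 0, 0, 1, 0, 0, 0, 0, 0, 0, 0, 0, 0, 1, 0, 0, 0, 0, 0, 0, 0, 0, 4, 0, 0, 0]

Z[0]=33
i=1: outside box; Z[1]=0
i=2: outside box; Z[2]=0
i=3: outside box; Z[3]=0
i=4: outside box; Z[4]=0
i=5: outside box; Z[5]=4 grow→box=[5,9)
i=6: min(r-i=3, Z[1]=0)=0; Z[6]=0
i=7: min(r-i=2, Z[2]=0)=0; Z[7]=0
i=8: min(r-i=1, Z[3]=0)=0; Z[8]=0
i=9: outside box; Z[9]=0
i=10: outside box; Z[10]=1 grow→box=[10,11)
i=11: outside box; Z[11]=0
i=12: outside box; Z[12]=0
i=13: outside box; Z[13]=0
i=14: outside box; Z[14]=0
i=15: outside box; Z[15]=0
i=16: outside box; Z[16]=0
i=17: outside box; Z[17]=0
i=18: outside box; Z[18]=0
i=19: outside box; Z[19]=0
i=20: outside box; Z[20]=1 grow→box=[20,21)
i=21: outside box; Z[21]=0
i=22: outside box; Z[22]=0
i=23: outside box; Z[23]=0
i=24: outside box; Z[24]=0
i=25: outside box; Z[25]=0
i=26: outside box; Z[26]=0
i=27: outside box; Z[27]=0
i=28: outside box; Z[28]=0
i=29: outside box; Z[29]=4 grow→box=[29,33)
i=30: min(r-i=3, Z[1]=0)=0; Z[30]=0
i=31: min(r-i=2, Z[2]=0)=0; Z[31]=0
i=32: min(r-i=1, Z[3]=0)=0; Z[32]=0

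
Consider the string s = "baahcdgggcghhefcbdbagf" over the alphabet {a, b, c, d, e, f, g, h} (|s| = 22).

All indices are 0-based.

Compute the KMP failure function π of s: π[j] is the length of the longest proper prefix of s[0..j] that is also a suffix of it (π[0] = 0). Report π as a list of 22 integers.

[0, 0, 0, 0, 0, 0, 0, 0, 0, 0, 0, 0, 0, 0, 0, 0, 1, 0, 1, 2, 0, 0]

π[0] = 0
j=1 s[j]='a': π[1]=0 (border '')
j=2 s[j]='a': π[2]=0 (border '')
j=3 s[j]='h': π[3]=0 (border '')
j=4 s[j]='c': π[4]=0 (border '')
j=5 s[j]='d': π[5]=0 (border '')
j=6 s[j]='g': π[6]=0 (border '')
j=7 s[j]='g': π[7]=0 (border '')
j=8 s[j]='g': π[8]=0 (border '')
j=9 s[j]='c': π[9]=0 (border '')
j=10 s[j]='g': π[10]=0 (border '')
j=11 s[j]='h': π[11]=0 (border '')
j=12 s[j]='h': π[12]=0 (border '')
j=13 s[j]='e': π[13]=0 (border '')
j=14 s[j]='f': π[14]=0 (border '')
j=15 s[j]='c': π[15]=0 (border '')
j=16 s[j]='b': π[16]=1 (border 'b')
j=17 s[j]='d': k: 1→0; π[17]=0 (border '')
j=18 s[j]='b': π[18]=1 (border 'b')
j=19 s[j]='a': π[19]=2 (border 'ba')
j=20 s[j]='g': k: 2→0; π[20]=0 (border '')
j=21 s[j]='f': π[21]=0 (border '')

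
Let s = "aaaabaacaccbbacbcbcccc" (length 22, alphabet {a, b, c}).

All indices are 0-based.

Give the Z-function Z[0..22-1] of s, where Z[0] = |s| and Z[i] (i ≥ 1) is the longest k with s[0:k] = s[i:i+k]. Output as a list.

Z[0]=22
i=1: outside box; Z[1]=3 scan→box=[1,4)
i=2: min(r-i=2, Z[1]=3)=2; Z[2]=2
i=3: min(r-i=1, Z[2]=2)=1; Z[3]=1
i=4: outside box; Z[4]=0
i=5: outside box; Z[5]=2 scan→box=[5,7)
i=6: min(r-i=1, Z[1]=3)=1; Z[6]=1
i=7: outside box; Z[7]=0
i=8: outside box; Z[8]=1 scan→box=[8,9)
i=9: outside box; Z[9]=0
i=10: outside box; Z[10]=0
i=11: outside box; Z[11]=0
i=12: outside box; Z[12]=0
i=13: outside box; Z[13]=1 scan→box=[13,14)
i=14: outside box; Z[14]=0
i=15: outside box; Z[15]=0
i=16: outside box; Z[16]=0
i=17: outside box; Z[17]=0
i=18: outside box; Z[18]=0
i=19: outside box; Z[19]=0
i=20: outside box; Z[20]=0
i=21: outside box; Z[21]=0

[22, 3, 2, 1, 0, 2, 1, 0, 1, 0, 0, 0, 0, 1, 0, 0, 0, 0, 0, 0, 0, 0]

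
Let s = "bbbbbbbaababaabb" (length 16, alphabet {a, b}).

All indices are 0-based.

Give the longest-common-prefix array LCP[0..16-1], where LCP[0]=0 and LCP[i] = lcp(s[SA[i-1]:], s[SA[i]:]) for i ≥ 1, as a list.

sorted suffixes:
  #0 SA[0]=7  'aababaabb'
  #1 SA[1]=12  'aabb'
  #2 SA[2]=10  'abaabb'
  #3 SA[3]=8  'ababaabb'
  #4 SA[4]=13  'abb'
  #5 SA[5]=15  'b'
  #6 SA[6]=6  'baababaabb'
  #7 SA[7]=11  'baabb'
  #8 SA[8]=9  'babaabb'
  #9 SA[9]=14  'bb'
  #10 SA[10]=5  'bbaababaabb'
  #11 SA[11]=4  'bbbaababaabb'
  #12 SA[12]=3  'bbbbaababaabb'
  #13 SA[13]=2  'bbbbbaababaabb'
  #14 SA[14]=1  'bbbbbbaababaabb'
  #15 SA[15]=0  'bbbbbbbaababaabb'

SA = [7, 12, 10, 8, 13, 15, 6, 11, 9, 14, 5, 4, 3, 2, 1, 0]
i: (SA[i-1],SA[i]) lcp shared
  1: (7,12) 3 'aab'
  2: (12,10) 1 'a'
  3: (10,8) 3 'aba'
  4: (8,13) 2 'ab'
  5: (13,15) 0 ''
  6: (15,6) 1 'b'
  7: (6,11) 4 'baab'
  8: (11,9) 2 'ba'
  9: (9,14) 1 'b'
  10: (14,5) 2 'bb'
  11: (5,4) 2 'bb'
  12: (4,3) 3 'bbb'
  13: (3,2) 4 'bbbb'
  14: (2,1) 5 'bbbbb'
  15: (1,0) 6 'bbbbbb'

[0, 3, 1, 3, 2, 0, 1, 4, 2, 1, 2, 2, 3, 4, 5, 6]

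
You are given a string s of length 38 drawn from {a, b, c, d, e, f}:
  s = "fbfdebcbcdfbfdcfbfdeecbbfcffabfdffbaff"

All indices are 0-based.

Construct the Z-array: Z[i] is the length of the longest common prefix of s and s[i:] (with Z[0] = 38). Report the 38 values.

Z[0]=38
i=1: outside box; Z[1]=0
i=2: outside box; Z[2]=1 extend→box=[2,3)
i=3: outside box; Z[3]=0
i=4: outside box; Z[4]=0
i=5: outside box; Z[5]=0
i=6: outside box; Z[6]=0
i=7: outside box; Z[7]=0
i=8: outside box; Z[8]=0
i=9: outside box; Z[9]=0
i=10: outside box; Z[10]=4 extend→box=[10,14)
i=11: min(r-i=3, Z[1]=0)=0; Z[11]=0
i=12: min(r-i=2, Z[2]=1)=1; Z[12]=1
i=13: min(r-i=1, Z[3]=0)=0; Z[13]=0
i=14: outside box; Z[14]=0
i=15: outside box; Z[15]=5 extend→box=[15,20)
i=16: min(r-i=4, Z[1]=0)=0; Z[16]=0
i=17: min(r-i=3, Z[2]=1)=1; Z[17]=1
i=18: min(r-i=2, Z[3]=0)=0; Z[18]=0
i=19: min(r-i=1, Z[4]=0)=0; Z[19]=0
i=20: outside box; Z[20]=0
i=21: outside box; Z[21]=0
i=22: outside box; Z[22]=0
i=23: outside box; Z[23]=0
i=24: outside box; Z[24]=1 extend→box=[24,25)
i=25: outside box; Z[25]=0
i=26: outside box; Z[26]=1 extend→box=[26,27)
i=27: outside box; Z[27]=1 extend→box=[27,28)
i=28: outside box; Z[28]=0
i=29: outside box; Z[29]=0
i=30: outside box; Z[30]=1 extend→box=[30,31)
i=31: outside box; Z[31]=0
i=32: outside box; Z[32]=1 extend→box=[32,33)
i=33: outside box; Z[33]=2 extend→box=[33,35)
i=34: min(r-i=1, Z[1]=0)=0; Z[34]=0
i=35: outside box; Z[35]=0
i=36: outside box; Z[36]=1 extend→box=[36,37)
i=37: outside box; Z[37]=1 extend→box=[37,38)

[38, 0, 1, 0, 0, 0, 0, 0, 0, 0, 4, 0, 1, 0, 0, 5, 0, 1, 0, 0, 0, 0, 0, 0, 1, 0, 1, 1, 0, 0, 1, 0, 1, 2, 0, 0, 1, 1]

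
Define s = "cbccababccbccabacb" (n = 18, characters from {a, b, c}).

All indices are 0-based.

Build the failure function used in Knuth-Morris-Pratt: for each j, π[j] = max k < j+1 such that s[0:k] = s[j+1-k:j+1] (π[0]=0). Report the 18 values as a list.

[0, 0, 1, 1, 0, 0, 0, 0, 1, 1, 2, 3, 4, 5, 6, 7, 1, 2]

π[0] = 0
j=1 s[j]='b': π[1]=0 (border '')
j=2 s[j]='c': π[2]=1 (border 'c')
j=3 s[j]='c': k: 1→0; π[3]=1 (border 'c')
j=4 s[j]='a': k: 1→0; π[4]=0 (border '')
j=5 s[j]='b': π[5]=0 (border '')
j=6 s[j]='a': π[6]=0 (border '')
j=7 s[j]='b': π[7]=0 (border '')
j=8 s[j]='c': π[8]=1 (border 'c')
j=9 s[j]='c': k: 1→0; π[9]=1 (border 'c')
j=10 s[j]='b': π[10]=2 (border 'cb')
j=11 s[j]='c': π[11]=3 (border 'cbc')
j=12 s[j]='c': π[12]=4 (border 'cbcc')
j=13 s[j]='a': π[13]=5 (border 'cbcca')
j=14 s[j]='b': π[14]=6 (border 'cbccab')
j=15 s[j]='a': π[15]=7 (border 'cbccaba')
j=16 s[j]='c': k: 7→0; π[16]=1 (border 'c')
j=17 s[j]='b': π[17]=2 (border 'cb')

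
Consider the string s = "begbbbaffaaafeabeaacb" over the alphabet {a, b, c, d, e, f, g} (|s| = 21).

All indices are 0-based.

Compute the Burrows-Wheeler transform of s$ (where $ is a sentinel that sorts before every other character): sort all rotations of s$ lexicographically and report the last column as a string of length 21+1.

rank  rotation                last
    0  $begbbbaffaaafeabeaacb  b
    1  aaafeabeaacb$begbbbaff  f
    2  aacb$begbbbaffaaafeabe  e
    3  aafeabeaacb$begbbbaffa  a
    4  abeaacb$begbbbaffaaafe  e
    5  acb$begbbbaffaaafeabea  a
    6  afeabeaacb$begbbbaffaa  a
    7  affaaafeabeaacb$begbbb  b
    8  b$begbbbaffaaafeabeaac  c
    9  baffaaafeabeaacb$begbb  b
   10  bbaffaaafeabeaacb$begb  b
   11  bbbaffaaafeabeaacb$beg  g
   12  beaacb$begbbbaffaaafea  a
   13  begbbbaffaaafeabeaacb$  $
   14  cb$begbbbaffaaafeabeaa  a
   15  eaacb$begbbbaffaaafeab  b
   16  eabeaacb$begbbbaffaaaf  f
   17  egbbbaffaaafeabeaacb$b  b
   18  faaafeabeaacb$begbbbaf  f
   19  feabeaacb$begbbbaffaaa  a
   20  ffaaafeabeaacb$begbbba  a
   21  gbbbaffaaafeabeaacb$be  e

bfeaeaabcbbga$abfbfaae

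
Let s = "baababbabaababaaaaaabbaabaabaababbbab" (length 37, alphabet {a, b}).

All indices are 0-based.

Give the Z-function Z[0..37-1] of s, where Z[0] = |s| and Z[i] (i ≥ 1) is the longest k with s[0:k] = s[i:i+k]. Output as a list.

Z[0]=37
i=1: outside box; Z[1]=0
i=2: outside box; Z[2]=0
i=3: outside box; Z[3]=2 scan→box=[3,5)
i=4: min(r-i=1, Z[1]=0)=0; Z[4]=0
i=5: outside box; Z[5]=1 scan→box=[5,6)
i=6: outside box; Z[6]=2 scan→box=[6,8)
i=7: min(r-i=1, Z[1]=0)=0; Z[7]=0
i=8: outside box; Z[8]=6 scan→box=[8,14)
i=9: min(r-i=5, Z[1]=0)=0; Z[9]=0
i=10: min(r-i=4, Z[2]=0)=0; Z[10]=0
i=11: min(r-i=3, Z[3]=2)=2; Z[11]=2
i=12: min(r-i=2, Z[4]=0)=0; Z[12]=0
i=13: min(r-i=1, Z[5]=1)=1; Z[13]=3 scan→box=[13,16)
i=14: min(r-i=2, Z[1]=0)=0; Z[14]=0
i=15: min(r-i=1, Z[2]=0)=0; Z[15]=0
i=16: outside box; Z[16]=0
i=17: outside box; Z[17]=0
i=18: outside box; Z[18]=0
i=19: outside box; Z[19]=0
i=20: outside box; Z[20]=1 scan→box=[20,21)
i=21: outside box; Z[21]=5 scan→box=[21,26)
i=22: min(r-i=4, Z[1]=0)=0; Z[22]=0
i=23: min(r-i=3, Z[2]=0)=0; Z[23]=0
i=24: min(r-i=2, Z[3]=2)=2; Z[24]=5 scan→box=[24,29)
i=25: min(r-i=4, Z[1]=0)=0; Z[25]=0
i=26: min(r-i=3, Z[2]=0)=0; Z[26]=0
i=27: min(r-i=2, Z[3]=2)=2; Z[27]=7 scan→box=[27,34)
i=28: min(r-i=6, Z[1]=0)=0; Z[28]=0
i=29: min(r-i=5, Z[2]=0)=0; Z[29]=0
i=30: min(r-i=4, Z[3]=2)=2; Z[30]=2
i=31: min(r-i=3, Z[4]=0)=0; Z[31]=0
i=32: min(r-i=2, Z[5]=1)=1; Z[32]=1
i=33: min(r-i=1, Z[6]=2)=1; Z[33]=1
i=34: outside box; Z[34]=2 scan→box=[34,36)
i=35: min(r-i=1, Z[1]=0)=0; Z[35]=0
i=36: outside box; Z[36]=1 scan→box=[36,37)

[37, 0, 0, 2, 0, 1, 2, 0, 6, 0, 0, 2, 0, 3, 0, 0, 0, 0, 0, 0, 1, 5, 0, 0, 5, 0, 0, 7, 0, 0, 2, 0, 1, 1, 2, 0, 1]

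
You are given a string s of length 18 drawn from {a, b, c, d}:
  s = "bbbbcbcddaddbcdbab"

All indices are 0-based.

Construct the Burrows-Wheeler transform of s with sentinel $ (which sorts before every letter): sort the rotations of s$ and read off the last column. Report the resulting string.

bbdad$bbbdcbbbdcdca

rank  rotation             last
    0  $bbbbcbcddaddbcdbab  b
    1  ab$bbbbcbcddaddbcdb  b
    2  addbcdbab$bbbbcbcdd  d
    3  b$bbbbcbcddaddbcdba  a
    4  bab$bbbbcbcddaddbcd  d
    5  bbbbcbcddaddbcdbab$  $
    6  bbbcbcddaddbcdbab$b  b
    7  bbcbcddaddbcdbab$bb  b
    8  bcbcddaddbcdbab$bbb  b
    9  bcdbab$bbbbcbcddadd  d
   10  bcddaddbcdbab$bbbbc  c
   11  cbcddaddbcdbab$bbbb  b
   12  cdbab$bbbbcbcddaddb  b
   13  cddaddbcdbab$bbbbcb  b
   14  daddbcdbab$bbbbcbcd  d
   15  dbab$bbbbcbcddaddbc  c
   16  dbcdbab$bbbbcbcddad  d
   17  ddaddbcdbab$bbbbcbc  c
   18  ddbcdbab$bbbbcbcdda  a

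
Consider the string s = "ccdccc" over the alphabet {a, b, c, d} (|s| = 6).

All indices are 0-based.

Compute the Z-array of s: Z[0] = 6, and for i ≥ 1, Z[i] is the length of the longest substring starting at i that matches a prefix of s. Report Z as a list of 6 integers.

Z[0]=6
i=1: fresh scan; Z[1]=1 scan→box=[1,2)
i=2: fresh scan; Z[2]=0
i=3: fresh scan; Z[3]=2 scan→box=[3,5)
i=4: min(r-i=1, Z[1]=1)=1; Z[4]=2 scan→box=[4,6)
i=5: min(r-i=1, Z[1]=1)=1; Z[5]=1

[6, 1, 0, 2, 2, 1]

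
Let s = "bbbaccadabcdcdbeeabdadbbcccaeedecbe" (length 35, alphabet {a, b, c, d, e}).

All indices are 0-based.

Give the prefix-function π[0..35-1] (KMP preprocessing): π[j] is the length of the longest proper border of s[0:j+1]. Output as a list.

[0, 1, 2, 0, 0, 0, 0, 0, 0, 1, 0, 0, 0, 0, 1, 0, 0, 0, 1, 0, 0, 0, 1, 2, 0, 0, 0, 0, 0, 0, 0, 0, 0, 1, 0]

π[0] = 0
j=1 s[j]='b': π[1]=1 (border 'b')
j=2 s[j]='b': π[2]=2 (border 'bb')
j=3 s[j]='a': k: 2→1→0; π[3]=0 (border '')
j=4 s[j]='c': π[4]=0 (border '')
j=5 s[j]='c': π[5]=0 (border '')
j=6 s[j]='a': π[6]=0 (border '')
j=7 s[j]='d': π[7]=0 (border '')
j=8 s[j]='a': π[8]=0 (border '')
j=9 s[j]='b': π[9]=1 (border 'b')
j=10 s[j]='c': k: 1→0; π[10]=0 (border '')
j=11 s[j]='d': π[11]=0 (border '')
j=12 s[j]='c': π[12]=0 (border '')
j=13 s[j]='d': π[13]=0 (border '')
j=14 s[j]='b': π[14]=1 (border 'b')
j=15 s[j]='e': k: 1→0; π[15]=0 (border '')
j=16 s[j]='e': π[16]=0 (border '')
j=17 s[j]='a': π[17]=0 (border '')
j=18 s[j]='b': π[18]=1 (border 'b')
j=19 s[j]='d': k: 1→0; π[19]=0 (border '')
j=20 s[j]='a': π[20]=0 (border '')
j=21 s[j]='d': π[21]=0 (border '')
j=22 s[j]='b': π[22]=1 (border 'b')
j=23 s[j]='b': π[23]=2 (border 'bb')
j=24 s[j]='c': k: 2→1→0; π[24]=0 (border '')
j=25 s[j]='c': π[25]=0 (border '')
j=26 s[j]='c': π[26]=0 (border '')
j=27 s[j]='a': π[27]=0 (border '')
j=28 s[j]='e': π[28]=0 (border '')
j=29 s[j]='e': π[29]=0 (border '')
j=30 s[j]='d': π[30]=0 (border '')
j=31 s[j]='e': π[31]=0 (border '')
j=32 s[j]='c': π[32]=0 (border '')
j=33 s[j]='b': π[33]=1 (border 'b')
j=34 s[j]='e': k: 1→0; π[34]=0 (border '')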